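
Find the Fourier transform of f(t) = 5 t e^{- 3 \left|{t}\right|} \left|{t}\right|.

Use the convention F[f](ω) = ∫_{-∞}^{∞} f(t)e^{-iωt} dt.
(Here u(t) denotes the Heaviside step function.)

F(ω) = \frac{20 i \omega \left(\omega^{2} - 27\right)}{\left(\omega^{2} + 9\right)^{3}}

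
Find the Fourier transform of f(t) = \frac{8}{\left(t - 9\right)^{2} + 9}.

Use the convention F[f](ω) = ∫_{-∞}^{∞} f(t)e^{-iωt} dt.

F(ω) = \frac{8 \pi e^{- 9 i \omega - 3 \left|{\omega}\right|}}{3}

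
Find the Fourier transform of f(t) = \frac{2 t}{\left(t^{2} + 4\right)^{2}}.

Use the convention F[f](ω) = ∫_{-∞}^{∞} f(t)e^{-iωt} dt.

F(ω) = - \frac{i \pi \omega e^{- 2 \left|{\omega}\right|}}{2}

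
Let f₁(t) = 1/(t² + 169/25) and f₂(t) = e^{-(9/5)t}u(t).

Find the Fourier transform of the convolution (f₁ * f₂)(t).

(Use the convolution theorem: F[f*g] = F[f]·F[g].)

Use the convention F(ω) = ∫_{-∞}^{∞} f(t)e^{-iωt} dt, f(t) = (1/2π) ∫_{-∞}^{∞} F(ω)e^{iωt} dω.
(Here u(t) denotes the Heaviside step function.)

F[f₁*f₂](ω) = \frac{25 \pi e^{- \frac{13 \left|{\omega}\right|}{5}}}{13 \left(5 i \omega + 9\right)}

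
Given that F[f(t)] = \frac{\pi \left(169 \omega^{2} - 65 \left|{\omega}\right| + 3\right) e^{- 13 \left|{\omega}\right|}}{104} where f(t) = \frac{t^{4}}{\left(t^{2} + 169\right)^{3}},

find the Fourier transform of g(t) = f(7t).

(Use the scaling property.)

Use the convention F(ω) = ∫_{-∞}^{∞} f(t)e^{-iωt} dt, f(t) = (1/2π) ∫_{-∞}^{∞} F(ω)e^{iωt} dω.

F[g](ω) = \frac{\pi \left(169 \omega^{2} - 455 \left|{\omega}\right| + 147\right) e^{- \frac{13 \left|{\omega}\right|}{7}}}{35672}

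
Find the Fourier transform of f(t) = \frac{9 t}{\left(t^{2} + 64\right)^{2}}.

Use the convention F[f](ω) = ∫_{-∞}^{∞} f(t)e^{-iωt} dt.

F(ω) = - \frac{9 i \pi \omega e^{- 8 \left|{\omega}\right|}}{16}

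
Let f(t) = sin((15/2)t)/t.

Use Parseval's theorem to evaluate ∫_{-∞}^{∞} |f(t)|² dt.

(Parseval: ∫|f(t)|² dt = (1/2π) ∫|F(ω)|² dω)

∫|f(t)|² dt = \frac{15 \pi}{2}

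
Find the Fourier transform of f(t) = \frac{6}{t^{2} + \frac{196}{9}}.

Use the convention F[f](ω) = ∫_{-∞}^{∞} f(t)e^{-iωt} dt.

F(ω) = \frac{9 \pi e^{- \frac{14 \left|{\omega}\right|}{3}}}{7}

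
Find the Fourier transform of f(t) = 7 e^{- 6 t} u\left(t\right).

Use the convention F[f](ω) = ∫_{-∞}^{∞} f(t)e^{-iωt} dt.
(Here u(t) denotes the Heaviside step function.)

F(ω) = \frac{7}{i \omega + 6}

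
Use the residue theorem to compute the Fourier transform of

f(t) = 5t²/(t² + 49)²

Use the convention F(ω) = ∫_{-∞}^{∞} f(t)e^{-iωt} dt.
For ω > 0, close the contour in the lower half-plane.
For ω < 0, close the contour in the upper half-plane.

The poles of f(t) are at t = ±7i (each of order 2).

Let g(z) = f(z)e^{-iωz}; for large |z| the factor e^{-iωz} decays in the lower half-plane when ω > 0 and in the upper half-plane when ω < 0.

Case ω > 0 (lower half-plane, clockwise contour ⇒ F(ω) = -2πi·ΣRes):
  Res_{z = - 7 i} g(z) = \frac{5 i \left(1 - 7 \omega\right) e^{- 7 \omega}}{28} (pole of order 2)
  F(ω) = -2πi·ΣRes = \frac{5 \pi \left(1 - 7 \omega\right) e^{- 7 \omega}}{14}

Case ω < 0 (upper half-plane, counterclockwise contour ⇒ F(ω) = +2πi·ΣRes):
  Res_{z = 7 i} g(z) = \frac{5 i \left(- 7 \omega - 1\right) e^{7 \omega}}{28} (pole of order 2)
  F(ω) = 2πi·ΣRes = \frac{5 \pi \left(7 \omega + 1\right) e^{7 \omega}}{14}

Both cases combine into a single formula in |ω|:

F(ω) = \frac{5 \pi \left(1 - 7 \left|{\omega}\right|\right) e^{- 7 \left|{\omega}\right|}}{14}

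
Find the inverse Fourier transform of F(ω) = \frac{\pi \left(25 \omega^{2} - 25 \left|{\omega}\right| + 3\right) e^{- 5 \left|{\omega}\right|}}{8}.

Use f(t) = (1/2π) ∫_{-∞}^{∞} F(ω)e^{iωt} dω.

f(t) = \frac{5 t^{4}}{\left(t^{2} + 25\right)^{3}}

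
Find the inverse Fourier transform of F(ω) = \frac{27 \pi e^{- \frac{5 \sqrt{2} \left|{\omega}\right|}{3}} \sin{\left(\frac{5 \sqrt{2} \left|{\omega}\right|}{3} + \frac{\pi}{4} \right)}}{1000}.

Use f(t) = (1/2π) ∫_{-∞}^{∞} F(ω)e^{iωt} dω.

f(t) = \frac{1}{t^{4} + \frac{10000}{81}}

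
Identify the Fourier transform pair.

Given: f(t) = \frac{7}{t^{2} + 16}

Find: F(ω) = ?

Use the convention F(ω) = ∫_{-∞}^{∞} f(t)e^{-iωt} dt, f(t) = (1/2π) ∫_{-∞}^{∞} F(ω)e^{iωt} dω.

F(ω) = \frac{7 \pi e^{- 4 \left|{\omega}\right|}}{4}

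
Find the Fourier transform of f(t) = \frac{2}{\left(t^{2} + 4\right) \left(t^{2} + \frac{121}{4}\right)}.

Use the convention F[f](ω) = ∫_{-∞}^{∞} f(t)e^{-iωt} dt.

F(ω) = \frac{4 \pi e^{- 2 \left|{\omega}\right|}}{105} - \frac{16 \pi e^{- \frac{11 \left|{\omega}\right|}{2}}}{1155}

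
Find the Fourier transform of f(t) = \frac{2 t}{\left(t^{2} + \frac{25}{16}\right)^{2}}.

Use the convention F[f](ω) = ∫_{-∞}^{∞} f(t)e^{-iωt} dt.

F(ω) = - \frac{4 i \pi \omega e^{- \frac{5 \left|{\omega}\right|}{4}}}{5}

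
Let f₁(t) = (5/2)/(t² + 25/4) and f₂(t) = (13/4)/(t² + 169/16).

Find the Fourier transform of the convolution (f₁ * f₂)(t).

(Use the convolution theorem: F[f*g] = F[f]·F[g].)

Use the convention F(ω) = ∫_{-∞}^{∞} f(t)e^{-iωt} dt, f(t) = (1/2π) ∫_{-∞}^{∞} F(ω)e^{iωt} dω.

F[f₁*f₂](ω) = \pi^{2} e^{- \frac{23 \left|{\omega}\right|}{4}}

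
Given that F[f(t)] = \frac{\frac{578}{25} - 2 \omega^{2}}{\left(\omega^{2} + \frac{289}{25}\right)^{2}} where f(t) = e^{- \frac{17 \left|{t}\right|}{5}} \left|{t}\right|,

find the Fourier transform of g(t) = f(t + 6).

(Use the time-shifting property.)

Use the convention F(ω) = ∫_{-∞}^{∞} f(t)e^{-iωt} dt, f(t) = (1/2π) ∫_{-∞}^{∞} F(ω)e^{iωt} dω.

F[g](ω) = \frac{\left(14450 - 1250 \omega^{2}\right) e^{6 i \omega}}{\left(25 \omega^{2} + 289\right)^{2}}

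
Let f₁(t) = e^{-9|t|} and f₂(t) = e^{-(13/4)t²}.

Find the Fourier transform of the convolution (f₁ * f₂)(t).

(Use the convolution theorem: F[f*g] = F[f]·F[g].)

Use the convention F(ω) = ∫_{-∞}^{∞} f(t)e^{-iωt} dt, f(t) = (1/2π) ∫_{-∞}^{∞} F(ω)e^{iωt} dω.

F[f₁*f₂](ω) = \frac{36 \sqrt{13} \sqrt{\pi} e^{- \frac{\omega^{2}}{13}}}{13 \left(\omega^{2} + 81\right)}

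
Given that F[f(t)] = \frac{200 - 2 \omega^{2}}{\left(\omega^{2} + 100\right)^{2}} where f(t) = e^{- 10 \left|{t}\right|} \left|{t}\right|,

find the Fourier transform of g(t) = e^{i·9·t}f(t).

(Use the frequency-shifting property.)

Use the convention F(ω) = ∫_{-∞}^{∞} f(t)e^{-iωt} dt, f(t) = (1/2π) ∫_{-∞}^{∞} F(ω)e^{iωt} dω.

F[g](ω) = \frac{2 \left(100 - \left(\omega - 9\right)^{2}\right)}{\left(\left(\omega - 9\right)^{2} + 100\right)^{2}}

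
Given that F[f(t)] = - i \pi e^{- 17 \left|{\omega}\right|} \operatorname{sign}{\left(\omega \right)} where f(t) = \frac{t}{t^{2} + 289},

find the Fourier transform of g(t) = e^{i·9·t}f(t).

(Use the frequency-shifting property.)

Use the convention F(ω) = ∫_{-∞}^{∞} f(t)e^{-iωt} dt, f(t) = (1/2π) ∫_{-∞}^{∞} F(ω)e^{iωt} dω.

F[g](ω) = - i \pi e^{- 17 \left|{\omega - 9}\right|} \operatorname{sign}{\left(\omega - 9 \right)}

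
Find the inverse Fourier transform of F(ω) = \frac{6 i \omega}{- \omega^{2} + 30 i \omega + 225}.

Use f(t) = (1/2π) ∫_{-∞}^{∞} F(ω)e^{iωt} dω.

f(t) = 6 \left(1 - 15 t\right) e^{- 15 t} u\left(t\right)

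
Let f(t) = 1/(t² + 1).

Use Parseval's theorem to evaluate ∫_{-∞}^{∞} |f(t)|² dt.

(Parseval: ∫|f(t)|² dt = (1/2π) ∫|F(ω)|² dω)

∫|f(t)|² dt = \frac{\pi}{2}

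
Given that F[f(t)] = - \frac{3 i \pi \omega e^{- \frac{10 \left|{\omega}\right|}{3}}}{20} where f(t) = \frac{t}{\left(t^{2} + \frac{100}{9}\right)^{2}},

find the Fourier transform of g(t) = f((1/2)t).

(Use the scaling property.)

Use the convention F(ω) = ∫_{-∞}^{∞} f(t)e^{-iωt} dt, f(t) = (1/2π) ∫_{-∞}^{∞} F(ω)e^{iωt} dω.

F[g](ω) = - \frac{3 i \pi \omega e^{- \frac{20 \left|{\omega}\right|}{3}}}{5}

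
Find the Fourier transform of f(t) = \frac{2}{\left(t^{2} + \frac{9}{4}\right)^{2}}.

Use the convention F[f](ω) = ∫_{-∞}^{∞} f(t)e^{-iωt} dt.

F(ω) = \frac{4 \pi \left(3 \left|{\omega}\right| + 2\right) e^{- \frac{3 \left|{\omega}\right|}{2}}}{27}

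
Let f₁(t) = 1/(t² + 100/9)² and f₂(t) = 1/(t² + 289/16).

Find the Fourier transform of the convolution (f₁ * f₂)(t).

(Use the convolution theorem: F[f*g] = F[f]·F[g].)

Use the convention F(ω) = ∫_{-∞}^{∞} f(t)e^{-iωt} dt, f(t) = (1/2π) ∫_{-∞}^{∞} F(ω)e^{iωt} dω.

F[f₁*f₂](ω) = \frac{9 \pi^{2} \left(10 \left|{\omega}\right| + 3\right) e^{- \frac{91 \left|{\omega}\right|}{12}}}{8500}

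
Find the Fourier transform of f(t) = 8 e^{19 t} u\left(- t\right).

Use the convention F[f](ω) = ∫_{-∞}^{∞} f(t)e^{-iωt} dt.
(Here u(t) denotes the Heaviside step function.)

F(ω) = - \frac{8}{i \omega - 19}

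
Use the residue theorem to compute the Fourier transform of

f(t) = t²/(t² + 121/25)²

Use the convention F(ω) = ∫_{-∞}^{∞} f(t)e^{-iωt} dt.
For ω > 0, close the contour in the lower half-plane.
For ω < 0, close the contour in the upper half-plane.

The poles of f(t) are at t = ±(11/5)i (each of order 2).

Let g(z) = f(z)e^{-iωz}; for large |z| the factor e^{-iωz} decays in the lower half-plane when ω > 0 and in the upper half-plane when ω < 0.

Case ω > 0 (lower half-plane, clockwise contour ⇒ F(ω) = -2πi·ΣRes):
  Res_{z = - \frac{11 i}{5}} g(z) = \frac{i \left(5 - 11 \omega\right) e^{- \frac{11 \omega}{5}}}{44} (pole of order 2)
  F(ω) = -2πi·ΣRes = \frac{\pi \left(5 - 11 \omega\right) e^{- \frac{11 \omega}{5}}}{22}

Case ω < 0 (upper half-plane, counterclockwise contour ⇒ F(ω) = +2πi·ΣRes):
  Res_{z = \frac{11 i}{5}} g(z) = \frac{i \left(- 11 \omega - 5\right) e^{\frac{11 \omega}{5}}}{44} (pole of order 2)
  F(ω) = 2πi·ΣRes = \frac{\pi \left(11 \omega + 5\right) e^{\frac{11 \omega}{5}}}{22}

Both cases combine into a single formula in |ω|:

F(ω) = \frac{\pi \left(5 - 11 \left|{\omega}\right|\right) e^{- \frac{11 \left|{\omega}\right|}{5}}}{22}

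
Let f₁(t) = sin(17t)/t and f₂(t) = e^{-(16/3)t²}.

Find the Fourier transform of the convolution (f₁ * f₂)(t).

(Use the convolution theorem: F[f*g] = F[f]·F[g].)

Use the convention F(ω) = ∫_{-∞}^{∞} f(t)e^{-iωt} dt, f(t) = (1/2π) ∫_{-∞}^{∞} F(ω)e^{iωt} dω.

F[f₁*f₂](ω) = \begin{cases} \frac{\sqrt{3} \pi^{\frac{3}{2}} e^{- \frac{3 \omega^{2}}{64}}}{4} & \text{for}\: \omega > -17 \wedge \omega < 17 \\0 & \text{otherwise} \end{cases}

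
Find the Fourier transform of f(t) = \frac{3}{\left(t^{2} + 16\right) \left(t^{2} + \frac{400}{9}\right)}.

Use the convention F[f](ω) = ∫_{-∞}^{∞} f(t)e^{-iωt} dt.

F(ω) = \frac{27 \pi e^{- 4 \left|{\omega}\right|}}{1024} - \frac{81 \pi e^{- \frac{20 \left|{\omega}\right|}{3}}}{5120}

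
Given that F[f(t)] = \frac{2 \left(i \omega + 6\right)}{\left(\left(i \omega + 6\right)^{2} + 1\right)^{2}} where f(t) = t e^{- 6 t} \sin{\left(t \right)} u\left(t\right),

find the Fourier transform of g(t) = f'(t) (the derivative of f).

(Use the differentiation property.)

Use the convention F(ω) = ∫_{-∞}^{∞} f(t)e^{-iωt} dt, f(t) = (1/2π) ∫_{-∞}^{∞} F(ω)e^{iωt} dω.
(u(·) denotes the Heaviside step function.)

F[g](ω) = \frac{2 i \omega \left(i \omega + 6\right)}{\left(\left(i \omega + 6\right)^{2} + 1\right)^{2}}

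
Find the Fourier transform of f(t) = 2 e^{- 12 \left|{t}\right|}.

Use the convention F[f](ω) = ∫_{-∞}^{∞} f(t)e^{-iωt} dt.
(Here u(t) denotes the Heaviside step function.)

F(ω) = \frac{48}{\omega^{2} + 144}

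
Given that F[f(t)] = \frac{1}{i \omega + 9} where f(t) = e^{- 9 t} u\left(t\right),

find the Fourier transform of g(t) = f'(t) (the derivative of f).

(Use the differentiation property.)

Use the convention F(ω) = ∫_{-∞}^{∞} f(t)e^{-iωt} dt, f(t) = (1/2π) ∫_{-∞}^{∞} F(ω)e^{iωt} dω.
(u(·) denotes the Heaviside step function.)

F[g](ω) = \frac{\omega}{\omega - 9 i}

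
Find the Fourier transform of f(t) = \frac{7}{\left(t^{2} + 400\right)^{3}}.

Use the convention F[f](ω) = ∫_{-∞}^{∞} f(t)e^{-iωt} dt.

F(ω) = \frac{7 \pi \left(400 \omega^{2} + 60 \left|{\omega}\right| + 3\right) e^{- 20 \left|{\omega}\right|}}{25600000}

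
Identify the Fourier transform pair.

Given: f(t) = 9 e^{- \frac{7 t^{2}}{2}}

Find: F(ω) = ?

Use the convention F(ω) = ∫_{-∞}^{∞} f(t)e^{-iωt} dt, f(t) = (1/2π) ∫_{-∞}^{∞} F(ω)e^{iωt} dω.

F(ω) = \frac{9 \sqrt{14} \sqrt{\pi} e^{- \frac{\omega^{2}}{14}}}{7}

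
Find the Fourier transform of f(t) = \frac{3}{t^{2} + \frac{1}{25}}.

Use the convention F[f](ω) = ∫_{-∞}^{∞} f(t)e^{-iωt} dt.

F(ω) = 15 \pi e^{- \frac{\left|{\omega}\right|}{5}}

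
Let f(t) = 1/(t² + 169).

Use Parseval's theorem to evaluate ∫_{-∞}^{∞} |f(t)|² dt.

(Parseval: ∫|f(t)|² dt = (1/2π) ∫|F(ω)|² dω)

∫|f(t)|² dt = \frac{\pi}{4394}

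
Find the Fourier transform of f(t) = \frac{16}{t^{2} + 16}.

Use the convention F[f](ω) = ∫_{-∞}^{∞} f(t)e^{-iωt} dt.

F(ω) = 4 \pi e^{- 4 \left|{\omega}\right|}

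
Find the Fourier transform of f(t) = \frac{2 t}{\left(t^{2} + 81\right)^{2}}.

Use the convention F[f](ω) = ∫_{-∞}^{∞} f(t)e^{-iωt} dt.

F(ω) = - \frac{i \pi \omega e^{- 9 \left|{\omega}\right|}}{9}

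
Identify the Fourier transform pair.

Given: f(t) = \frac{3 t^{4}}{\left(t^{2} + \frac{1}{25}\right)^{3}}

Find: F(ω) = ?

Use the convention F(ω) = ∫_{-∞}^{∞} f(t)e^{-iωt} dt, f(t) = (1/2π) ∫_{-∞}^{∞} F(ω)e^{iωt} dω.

F(ω) = \frac{3 \pi \left(\omega^{2} - 25 \left|{\omega}\right| + 75\right) e^{- \frac{\left|{\omega}\right|}{5}}}{40}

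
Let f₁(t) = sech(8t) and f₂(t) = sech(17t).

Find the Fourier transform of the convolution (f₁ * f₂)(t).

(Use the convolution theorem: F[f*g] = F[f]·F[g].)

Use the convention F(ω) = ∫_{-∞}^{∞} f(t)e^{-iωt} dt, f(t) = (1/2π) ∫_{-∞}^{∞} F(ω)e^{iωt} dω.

F[f₁*f₂](ω) = \frac{\pi^{2}}{136 \cosh{\left(\frac{\pi \omega}{34} \right)} \cosh{\left(\frac{\pi \omega}{16} \right)}}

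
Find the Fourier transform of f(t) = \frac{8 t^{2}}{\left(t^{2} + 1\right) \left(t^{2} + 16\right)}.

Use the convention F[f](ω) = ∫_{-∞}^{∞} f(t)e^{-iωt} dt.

F(ω) = \frac{8 \pi \left(4 - e^{3 \left|{\omega}\right|}\right) e^{- 4 \left|{\omega}\right|}}{15}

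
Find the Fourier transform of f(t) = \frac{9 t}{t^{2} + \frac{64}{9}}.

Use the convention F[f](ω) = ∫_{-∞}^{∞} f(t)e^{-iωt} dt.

F(ω) = - 9 i \pi e^{- \frac{8 \left|{\omega}\right|}{3}} \operatorname{sign}{\left(\omega \right)}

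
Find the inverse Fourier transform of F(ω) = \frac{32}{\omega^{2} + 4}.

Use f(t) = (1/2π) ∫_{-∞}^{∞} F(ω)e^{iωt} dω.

f(t) = 8 e^{- 2 \left|{t}\right|}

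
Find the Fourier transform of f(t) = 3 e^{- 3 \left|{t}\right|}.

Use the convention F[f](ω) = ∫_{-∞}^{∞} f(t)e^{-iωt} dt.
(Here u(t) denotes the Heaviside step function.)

F(ω) = \frac{18}{\omega^{2} + 9}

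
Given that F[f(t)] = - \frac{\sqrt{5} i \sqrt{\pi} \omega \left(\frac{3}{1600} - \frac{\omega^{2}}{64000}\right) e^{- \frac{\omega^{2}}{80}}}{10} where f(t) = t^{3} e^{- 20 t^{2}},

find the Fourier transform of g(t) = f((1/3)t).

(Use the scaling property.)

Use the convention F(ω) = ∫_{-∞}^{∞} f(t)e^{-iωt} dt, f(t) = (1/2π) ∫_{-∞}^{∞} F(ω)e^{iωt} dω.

F[g](ω) = \frac{27 \sqrt{5} i \sqrt{\pi} \omega \left(3 \omega^{2} - 40\right) e^{- \frac{9 \omega^{2}}{80}}}{640000}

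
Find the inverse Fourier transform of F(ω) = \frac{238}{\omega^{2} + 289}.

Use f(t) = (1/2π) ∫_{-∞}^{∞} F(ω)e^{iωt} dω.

f(t) = 7 e^{- 17 \left|{t}\right|}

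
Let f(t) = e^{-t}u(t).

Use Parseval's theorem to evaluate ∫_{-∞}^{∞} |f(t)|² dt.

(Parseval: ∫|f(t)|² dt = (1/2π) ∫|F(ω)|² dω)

∫|f(t)|² dt = \frac{1}{2}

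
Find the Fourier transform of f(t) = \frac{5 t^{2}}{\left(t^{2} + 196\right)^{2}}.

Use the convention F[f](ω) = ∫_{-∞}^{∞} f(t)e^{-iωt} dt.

F(ω) = \frac{5 \pi \left(1 - 14 \left|{\omega}\right|\right) e^{- 14 \left|{\omega}\right|}}{28}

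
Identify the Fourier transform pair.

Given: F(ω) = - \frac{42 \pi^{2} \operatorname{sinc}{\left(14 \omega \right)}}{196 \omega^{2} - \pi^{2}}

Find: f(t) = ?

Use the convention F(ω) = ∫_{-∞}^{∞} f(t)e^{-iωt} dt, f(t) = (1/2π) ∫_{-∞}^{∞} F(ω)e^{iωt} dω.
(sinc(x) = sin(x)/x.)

f(t) = 3 \left(\begin{cases} \frac{\cos{\left(\frac{\pi t}{14} \right)}}{2} + \frac{1}{2} & \text{for}\: \left|{t}\right| < 14 \\0 & \text{otherwise} \end{cases}\right)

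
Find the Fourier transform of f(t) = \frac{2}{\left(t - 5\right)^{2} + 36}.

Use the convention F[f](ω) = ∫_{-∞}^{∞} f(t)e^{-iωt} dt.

F(ω) = \frac{\pi e^{- 5 i \omega - 6 \left|{\omega}\right|}}{3}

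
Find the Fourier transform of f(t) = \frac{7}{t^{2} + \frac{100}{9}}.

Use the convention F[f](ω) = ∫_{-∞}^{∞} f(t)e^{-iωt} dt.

F(ω) = \frac{21 \pi e^{- \frac{10 \left|{\omega}\right|}{3}}}{10}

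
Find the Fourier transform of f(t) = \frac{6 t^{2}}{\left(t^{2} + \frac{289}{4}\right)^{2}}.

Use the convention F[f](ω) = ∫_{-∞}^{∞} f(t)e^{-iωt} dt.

F(ω) = \frac{3 \pi \left(2 - 17 \left|{\omega}\right|\right) e^{- \frac{17 \left|{\omega}\right|}{2}}}{17}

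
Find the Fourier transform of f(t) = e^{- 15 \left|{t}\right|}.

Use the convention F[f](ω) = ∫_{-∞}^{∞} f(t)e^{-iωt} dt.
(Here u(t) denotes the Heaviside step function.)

F(ω) = \frac{30}{\omega^{2} + 225}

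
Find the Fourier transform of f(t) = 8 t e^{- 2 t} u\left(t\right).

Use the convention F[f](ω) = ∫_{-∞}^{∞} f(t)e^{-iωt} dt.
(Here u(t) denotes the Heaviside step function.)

F(ω) = \frac{8}{\left(i \omega + 2\right)^{2}}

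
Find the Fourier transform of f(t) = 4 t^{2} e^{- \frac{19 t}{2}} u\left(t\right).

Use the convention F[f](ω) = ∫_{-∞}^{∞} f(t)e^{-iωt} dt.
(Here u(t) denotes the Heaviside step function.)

F(ω) = \frac{64}{\left(2 i \omega + 19\right)^{3}}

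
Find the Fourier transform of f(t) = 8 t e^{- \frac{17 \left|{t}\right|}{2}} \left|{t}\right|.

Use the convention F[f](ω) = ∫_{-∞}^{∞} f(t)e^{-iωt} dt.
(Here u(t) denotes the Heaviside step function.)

F(ω) = \frac{512 i \omega \left(4 \omega^{2} - 867\right)}{\left(4 \omega^{2} + 289\right)^{3}}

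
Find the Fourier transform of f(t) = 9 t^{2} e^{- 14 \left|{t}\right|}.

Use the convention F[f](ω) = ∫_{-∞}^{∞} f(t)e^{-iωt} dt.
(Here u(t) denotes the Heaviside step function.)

F(ω) = \frac{504 \left(196 - 3 \omega^{2}\right)}{\left(\omega^{2} + 196\right)^{3}}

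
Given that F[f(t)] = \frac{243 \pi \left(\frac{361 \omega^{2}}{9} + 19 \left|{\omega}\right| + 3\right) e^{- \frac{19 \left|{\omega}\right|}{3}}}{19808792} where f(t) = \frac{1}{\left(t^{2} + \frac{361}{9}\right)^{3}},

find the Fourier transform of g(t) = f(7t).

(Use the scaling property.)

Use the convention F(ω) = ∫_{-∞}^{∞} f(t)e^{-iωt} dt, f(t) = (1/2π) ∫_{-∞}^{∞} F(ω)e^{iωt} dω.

F[g](ω) = \frac{27 \pi \left(361 \omega^{2} + 1197 \left|{\omega}\right| + 1323\right) e^{- \frac{19 \left|{\omega}\right|}{21}}}{6794415656}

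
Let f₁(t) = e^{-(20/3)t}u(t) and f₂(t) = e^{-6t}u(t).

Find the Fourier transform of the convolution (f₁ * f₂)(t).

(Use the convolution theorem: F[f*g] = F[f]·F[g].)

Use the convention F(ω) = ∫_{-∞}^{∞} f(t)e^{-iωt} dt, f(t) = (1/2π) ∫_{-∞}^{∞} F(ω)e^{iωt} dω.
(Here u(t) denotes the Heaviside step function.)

F[f₁*f₂](ω) = \frac{3}{\left(i \omega + 6\right) \left(3 i \omega + 20\right)}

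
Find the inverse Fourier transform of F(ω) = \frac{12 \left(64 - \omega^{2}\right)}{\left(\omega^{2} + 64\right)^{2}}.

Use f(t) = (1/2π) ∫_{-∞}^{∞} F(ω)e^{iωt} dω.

f(t) = 6 e^{- 8 \left|{t}\right|} \left|{t}\right|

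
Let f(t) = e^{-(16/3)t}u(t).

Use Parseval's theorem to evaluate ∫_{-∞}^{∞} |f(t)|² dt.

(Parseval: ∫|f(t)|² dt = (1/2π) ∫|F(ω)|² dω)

∫|f(t)|² dt = \frac{3}{32}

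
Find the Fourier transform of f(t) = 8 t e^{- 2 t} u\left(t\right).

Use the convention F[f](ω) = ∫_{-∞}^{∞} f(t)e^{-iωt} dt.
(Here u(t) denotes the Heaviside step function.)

F(ω) = \frac{8}{\left(i \omega + 2\right)^{2}}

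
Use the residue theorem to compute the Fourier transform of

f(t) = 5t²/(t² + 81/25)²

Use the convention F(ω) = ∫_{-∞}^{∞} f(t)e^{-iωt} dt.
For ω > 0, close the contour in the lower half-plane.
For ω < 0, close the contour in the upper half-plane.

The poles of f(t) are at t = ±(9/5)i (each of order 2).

Let g(z) = f(z)e^{-iωz}; for large |z| the factor e^{-iωz} decays in the lower half-plane when ω > 0 and in the upper half-plane when ω < 0.

Case ω > 0 (lower half-plane, clockwise contour ⇒ F(ω) = -2πi·ΣRes):
  Res_{z = - \frac{9 i}{5}} g(z) = \frac{5 i \left(5 - 9 \omega\right) e^{- \frac{9 \omega}{5}}}{36} (pole of order 2)
  F(ω) = -2πi·ΣRes = \frac{5 \pi \left(5 - 9 \omega\right) e^{- \frac{9 \omega}{5}}}{18}

Case ω < 0 (upper half-plane, counterclockwise contour ⇒ F(ω) = +2πi·ΣRes):
  Res_{z = \frac{9 i}{5}} g(z) = \frac{5 i \left(- 9 \omega - 5\right) e^{\frac{9 \omega}{5}}}{36} (pole of order 2)
  F(ω) = 2πi·ΣRes = \frac{5 \pi \left(9 \omega + 5\right) e^{\frac{9 \omega}{5}}}{18}

Both cases combine into a single formula in |ω|:

F(ω) = \frac{5 \pi \left(5 - 9 \left|{\omega}\right|\right) e^{- \frac{9 \left|{\omega}\right|}{5}}}{18}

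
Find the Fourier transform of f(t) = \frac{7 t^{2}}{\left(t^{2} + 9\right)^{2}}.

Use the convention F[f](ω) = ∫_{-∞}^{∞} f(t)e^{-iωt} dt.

F(ω) = \frac{7 \pi \left(1 - 3 \left|{\omega}\right|\right) e^{- 3 \left|{\omega}\right|}}{6}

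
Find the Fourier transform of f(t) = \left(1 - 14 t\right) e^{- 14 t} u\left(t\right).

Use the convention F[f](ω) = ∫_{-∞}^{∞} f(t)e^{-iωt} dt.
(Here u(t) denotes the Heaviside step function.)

F(ω) = \frac{i \omega}{- \omega^{2} + 28 i \omega + 196}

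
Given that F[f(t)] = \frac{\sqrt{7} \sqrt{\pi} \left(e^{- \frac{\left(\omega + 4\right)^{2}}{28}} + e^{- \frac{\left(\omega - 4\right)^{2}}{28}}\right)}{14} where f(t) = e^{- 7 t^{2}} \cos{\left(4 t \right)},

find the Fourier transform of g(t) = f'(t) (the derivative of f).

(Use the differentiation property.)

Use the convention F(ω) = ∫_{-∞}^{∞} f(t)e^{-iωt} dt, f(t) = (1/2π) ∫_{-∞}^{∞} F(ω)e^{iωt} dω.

F[g](ω) = \frac{\sqrt{7} i \sqrt{\pi} \omega \left(e^{\frac{4 \omega}{7}} + 1\right) e^{- \frac{\omega^{2}}{28} - \frac{2 \omega}{7} - \frac{4}{7}}}{14}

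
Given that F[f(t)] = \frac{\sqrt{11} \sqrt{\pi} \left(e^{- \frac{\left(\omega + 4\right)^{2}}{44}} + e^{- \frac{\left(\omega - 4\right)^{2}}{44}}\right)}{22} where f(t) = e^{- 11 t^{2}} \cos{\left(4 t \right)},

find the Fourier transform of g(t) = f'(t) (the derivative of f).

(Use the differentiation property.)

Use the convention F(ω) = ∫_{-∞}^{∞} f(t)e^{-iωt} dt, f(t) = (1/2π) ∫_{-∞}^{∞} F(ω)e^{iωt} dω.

F[g](ω) = \frac{\sqrt{11} i \sqrt{\pi} \omega \left(e^{\frac{4 \omega}{11}} + 1\right) e^{- \frac{\omega^{2}}{44} - \frac{2 \omega}{11} - \frac{4}{11}}}{22}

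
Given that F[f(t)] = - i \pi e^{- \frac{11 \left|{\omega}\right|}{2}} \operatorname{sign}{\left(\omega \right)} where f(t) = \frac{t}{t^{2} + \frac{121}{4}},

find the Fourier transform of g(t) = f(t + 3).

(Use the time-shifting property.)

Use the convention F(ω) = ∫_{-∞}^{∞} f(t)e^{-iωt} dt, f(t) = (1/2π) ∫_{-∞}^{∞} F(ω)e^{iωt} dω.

F[g](ω) = - i \pi e^{3 i \omega} e^{- \frac{11 \left|{\omega}\right|}{2}} \operatorname{sign}{\left(\omega \right)}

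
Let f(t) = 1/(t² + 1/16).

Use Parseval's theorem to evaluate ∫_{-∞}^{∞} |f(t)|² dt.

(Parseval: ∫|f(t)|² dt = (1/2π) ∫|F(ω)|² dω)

∫|f(t)|² dt = 32 \pi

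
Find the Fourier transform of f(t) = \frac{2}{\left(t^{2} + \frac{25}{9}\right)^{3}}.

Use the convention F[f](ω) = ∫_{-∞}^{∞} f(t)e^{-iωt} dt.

F(ω) = \frac{27 \pi \left(25 \omega^{2} + 45 \left|{\omega}\right| + 27\right) e^{- \frac{5 \left|{\omega}\right|}{3}}}{12500}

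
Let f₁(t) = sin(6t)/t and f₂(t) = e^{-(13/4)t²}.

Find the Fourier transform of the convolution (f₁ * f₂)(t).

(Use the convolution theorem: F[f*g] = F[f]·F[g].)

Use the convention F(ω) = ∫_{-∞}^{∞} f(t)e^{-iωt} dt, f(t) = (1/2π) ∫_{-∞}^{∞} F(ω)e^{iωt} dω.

F[f₁*f₂](ω) = \begin{cases} \frac{2 \sqrt{13} \pi^{\frac{3}{2}} e^{- \frac{\omega^{2}}{13}}}{13} & \text{for}\: \omega > -6 \wedge \omega < 6 \\0 & \text{otherwise} \end{cases}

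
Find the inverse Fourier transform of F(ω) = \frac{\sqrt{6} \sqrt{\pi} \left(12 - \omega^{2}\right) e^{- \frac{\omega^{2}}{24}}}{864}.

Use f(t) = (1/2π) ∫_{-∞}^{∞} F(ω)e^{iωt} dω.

f(t) = t^{2} e^{- 6 t^{2}}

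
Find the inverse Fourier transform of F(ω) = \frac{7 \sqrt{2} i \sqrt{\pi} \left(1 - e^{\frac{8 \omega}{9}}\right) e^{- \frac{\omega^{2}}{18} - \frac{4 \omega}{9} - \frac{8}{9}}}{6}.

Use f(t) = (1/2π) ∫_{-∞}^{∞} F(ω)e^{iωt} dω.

f(t) = 7 e^{- \frac{9 t^{2}}{2}} \sin{\left(4 t \right)}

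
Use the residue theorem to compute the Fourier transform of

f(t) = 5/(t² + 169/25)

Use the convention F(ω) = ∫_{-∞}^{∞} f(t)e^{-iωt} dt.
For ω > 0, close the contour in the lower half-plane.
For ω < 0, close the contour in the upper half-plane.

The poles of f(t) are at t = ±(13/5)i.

Let g(z) = f(z)e^{-iωz}; for large |z| the factor e^{-iωz} decays in the lower half-plane when ω > 0 and in the upper half-plane when ω < 0.

Case ω > 0 (lower half-plane, clockwise contour ⇒ F(ω) = -2πi·ΣRes):
  Res_{z = - \frac{13 i}{5}} g(z) = \frac{25 i e^{- \frac{13 \omega}{5}}}{26}
  F(ω) = -2πi·ΣRes = \frac{25 \pi e^{- \frac{13 \omega}{5}}}{13}

Case ω < 0 (upper half-plane, counterclockwise contour ⇒ F(ω) = +2πi·ΣRes):
  Res_{z = \frac{13 i}{5}} g(z) = - \frac{25 i e^{\frac{13 \omega}{5}}}{26}
  F(ω) = 2πi·ΣRes = \frac{25 \pi e^{\frac{13 \omega}{5}}}{13}

Both cases combine into a single formula in |ω|:

F(ω) = \frac{25 \pi e^{- \frac{13 \left|{\omega}\right|}{5}}}{13}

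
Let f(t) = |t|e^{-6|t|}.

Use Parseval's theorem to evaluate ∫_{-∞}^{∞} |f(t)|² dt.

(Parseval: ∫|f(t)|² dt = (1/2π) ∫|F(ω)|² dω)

∫|f(t)|² dt = \frac{1}{432}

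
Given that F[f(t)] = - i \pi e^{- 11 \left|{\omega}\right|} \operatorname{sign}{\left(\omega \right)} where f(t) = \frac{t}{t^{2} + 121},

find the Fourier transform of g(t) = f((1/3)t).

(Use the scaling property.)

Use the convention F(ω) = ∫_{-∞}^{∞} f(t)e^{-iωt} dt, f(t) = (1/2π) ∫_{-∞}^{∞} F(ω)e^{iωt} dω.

F[g](ω) = - 3 i \pi e^{- 33 \left|{\omega}\right|} \operatorname{sign}{\left(\omega \right)}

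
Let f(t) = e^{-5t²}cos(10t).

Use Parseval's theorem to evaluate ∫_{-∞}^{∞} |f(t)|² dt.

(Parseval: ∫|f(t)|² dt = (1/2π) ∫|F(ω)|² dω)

∫|f(t)|² dt = \frac{\sqrt{10} \sqrt{\pi} \left(1 + e^{10}\right)}{20 e^{10}}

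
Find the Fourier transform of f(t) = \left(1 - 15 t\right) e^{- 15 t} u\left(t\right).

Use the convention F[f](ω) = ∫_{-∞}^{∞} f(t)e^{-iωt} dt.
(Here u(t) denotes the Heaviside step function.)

F(ω) = \frac{i \omega}{- \omega^{2} + 30 i \omega + 225}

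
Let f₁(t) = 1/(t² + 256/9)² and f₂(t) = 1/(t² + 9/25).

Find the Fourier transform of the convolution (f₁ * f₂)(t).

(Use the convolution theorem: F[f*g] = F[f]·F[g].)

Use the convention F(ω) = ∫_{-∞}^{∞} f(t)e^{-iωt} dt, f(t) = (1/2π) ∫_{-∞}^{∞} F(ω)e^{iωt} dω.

F[f₁*f₂](ω) = \frac{15 \pi^{2} \left(16 \left|{\omega}\right| + 3\right) e^{- \frac{89 \left|{\omega}\right|}{15}}}{8192}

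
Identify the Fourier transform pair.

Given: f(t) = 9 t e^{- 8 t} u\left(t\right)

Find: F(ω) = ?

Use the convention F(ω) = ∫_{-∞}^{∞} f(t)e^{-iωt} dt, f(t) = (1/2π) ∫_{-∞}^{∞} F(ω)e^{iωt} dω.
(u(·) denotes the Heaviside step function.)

F(ω) = \frac{9}{\left(i \omega + 8\right)^{2}}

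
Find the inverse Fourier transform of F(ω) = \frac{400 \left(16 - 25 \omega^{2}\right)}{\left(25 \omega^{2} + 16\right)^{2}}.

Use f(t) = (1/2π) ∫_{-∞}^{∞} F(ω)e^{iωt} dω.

f(t) = 8 e^{- \frac{4 \left|{t}\right|}{5}} \left|{t}\right|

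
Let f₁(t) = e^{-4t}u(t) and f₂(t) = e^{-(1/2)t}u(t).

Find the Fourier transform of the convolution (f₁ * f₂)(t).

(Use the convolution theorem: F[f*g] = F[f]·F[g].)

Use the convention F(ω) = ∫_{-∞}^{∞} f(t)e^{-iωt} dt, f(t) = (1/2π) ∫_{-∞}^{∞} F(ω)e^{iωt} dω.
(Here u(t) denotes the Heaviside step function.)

F[f₁*f₂](ω) = \frac{2}{\left(i \omega + 4\right) \left(2 i \omega + 1\right)}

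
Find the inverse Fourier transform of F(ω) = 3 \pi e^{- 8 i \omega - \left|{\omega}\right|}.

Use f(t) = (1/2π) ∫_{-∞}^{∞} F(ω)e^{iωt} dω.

f(t) = \frac{3}{\left(t - 8\right)^{2} + 1}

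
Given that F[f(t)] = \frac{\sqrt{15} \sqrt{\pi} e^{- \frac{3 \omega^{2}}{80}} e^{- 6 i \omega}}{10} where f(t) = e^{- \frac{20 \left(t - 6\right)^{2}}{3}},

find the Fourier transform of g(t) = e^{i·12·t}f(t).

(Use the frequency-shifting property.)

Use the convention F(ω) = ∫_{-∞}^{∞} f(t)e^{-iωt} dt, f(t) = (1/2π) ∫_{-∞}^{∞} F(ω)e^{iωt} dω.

F[g](ω) = \frac{\sqrt{15} \sqrt{\pi} e^{- \frac{3 \left(\omega - 12\right) \left(\omega - 12 + 160 i\right)}{80}}}{10}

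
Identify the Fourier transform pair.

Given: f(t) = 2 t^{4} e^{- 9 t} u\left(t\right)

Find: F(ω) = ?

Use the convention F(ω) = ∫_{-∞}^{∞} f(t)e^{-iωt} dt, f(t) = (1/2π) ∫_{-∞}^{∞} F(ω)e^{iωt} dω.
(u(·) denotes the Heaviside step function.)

F(ω) = \frac{48}{\left(i \omega + 9\right)^{5}}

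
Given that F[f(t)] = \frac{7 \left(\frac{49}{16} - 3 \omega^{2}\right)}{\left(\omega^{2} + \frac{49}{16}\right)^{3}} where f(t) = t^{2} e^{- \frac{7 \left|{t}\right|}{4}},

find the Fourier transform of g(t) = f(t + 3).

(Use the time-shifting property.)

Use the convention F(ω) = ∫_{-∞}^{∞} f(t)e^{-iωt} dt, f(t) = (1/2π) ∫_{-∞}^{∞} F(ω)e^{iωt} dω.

F[g](ω) = \frac{\left(87808 - 86016 \omega^{2}\right) e^{3 i \omega}}{\left(16 \omega^{2} + 49\right)^{3}}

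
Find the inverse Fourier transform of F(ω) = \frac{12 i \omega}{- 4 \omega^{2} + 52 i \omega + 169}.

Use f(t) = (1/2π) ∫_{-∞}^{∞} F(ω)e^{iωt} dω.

f(t) = 3 \left(1 - \frac{13 t}{2}\right) e^{- \frac{13 t}{2}} u\left(t\right)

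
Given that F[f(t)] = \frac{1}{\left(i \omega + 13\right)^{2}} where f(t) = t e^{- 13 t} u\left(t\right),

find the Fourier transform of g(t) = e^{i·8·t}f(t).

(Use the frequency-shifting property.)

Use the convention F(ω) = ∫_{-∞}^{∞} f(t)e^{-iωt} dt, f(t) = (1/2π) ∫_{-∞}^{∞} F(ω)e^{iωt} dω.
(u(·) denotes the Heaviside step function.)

F[g](ω) = \frac{1}{\left(i \left(\omega - 8\right) + 13\right)^{2}}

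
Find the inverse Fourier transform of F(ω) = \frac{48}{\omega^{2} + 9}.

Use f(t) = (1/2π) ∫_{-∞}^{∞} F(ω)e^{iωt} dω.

f(t) = 8 e^{- 3 \left|{t}\right|}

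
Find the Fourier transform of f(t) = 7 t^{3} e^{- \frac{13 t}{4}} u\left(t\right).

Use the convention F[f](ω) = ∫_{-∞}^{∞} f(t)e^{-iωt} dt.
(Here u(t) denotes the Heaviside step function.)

F(ω) = \frac{10752}{\left(4 i \omega + 13\right)^{4}}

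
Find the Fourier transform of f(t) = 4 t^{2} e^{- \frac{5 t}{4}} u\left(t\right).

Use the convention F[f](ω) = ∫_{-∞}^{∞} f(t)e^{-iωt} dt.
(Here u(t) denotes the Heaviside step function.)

F(ω) = \frac{512}{\left(4 i \omega + 5\right)^{3}}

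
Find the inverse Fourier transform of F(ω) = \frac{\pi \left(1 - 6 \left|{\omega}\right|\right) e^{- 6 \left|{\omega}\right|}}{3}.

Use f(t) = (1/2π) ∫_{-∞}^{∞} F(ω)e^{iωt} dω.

f(t) = \frac{4 t^{2}}{\left(t^{2} + 36\right)^{2}}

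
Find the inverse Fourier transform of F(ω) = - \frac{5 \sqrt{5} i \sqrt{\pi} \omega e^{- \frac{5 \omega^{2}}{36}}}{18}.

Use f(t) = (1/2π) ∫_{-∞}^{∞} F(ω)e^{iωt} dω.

f(t) = 3 t e^{- \frac{9 t^{2}}{5}}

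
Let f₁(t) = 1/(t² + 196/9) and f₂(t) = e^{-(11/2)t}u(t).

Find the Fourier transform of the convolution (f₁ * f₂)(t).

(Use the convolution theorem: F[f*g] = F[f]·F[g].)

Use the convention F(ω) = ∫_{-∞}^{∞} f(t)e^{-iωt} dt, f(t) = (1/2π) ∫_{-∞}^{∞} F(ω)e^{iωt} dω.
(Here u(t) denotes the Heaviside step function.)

F[f₁*f₂](ω) = \frac{3 \pi e^{- \frac{14 \left|{\omega}\right|}{3}}}{7 \left(2 i \omega + 11\right)}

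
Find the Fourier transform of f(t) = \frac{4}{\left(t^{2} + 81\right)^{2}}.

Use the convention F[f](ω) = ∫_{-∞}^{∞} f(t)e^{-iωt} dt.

F(ω) = \frac{2 \pi \left(9 \left|{\omega}\right| + 1\right) e^{- 9 \left|{\omega}\right|}}{729}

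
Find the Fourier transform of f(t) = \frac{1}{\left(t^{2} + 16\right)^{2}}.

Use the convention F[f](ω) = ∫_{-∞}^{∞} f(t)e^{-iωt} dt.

F(ω) = \frac{\pi \left(4 \left|{\omega}\right| + 1\right) e^{- 4 \left|{\omega}\right|}}{128}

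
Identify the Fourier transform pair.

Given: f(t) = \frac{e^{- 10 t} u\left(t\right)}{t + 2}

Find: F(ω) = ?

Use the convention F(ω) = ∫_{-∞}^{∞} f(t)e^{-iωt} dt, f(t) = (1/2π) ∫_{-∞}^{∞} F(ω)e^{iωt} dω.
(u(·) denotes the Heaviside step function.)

F(ω) = e^{2 i \omega + 20} \operatorname{E}_{1}\left(2 i \omega + 20\right)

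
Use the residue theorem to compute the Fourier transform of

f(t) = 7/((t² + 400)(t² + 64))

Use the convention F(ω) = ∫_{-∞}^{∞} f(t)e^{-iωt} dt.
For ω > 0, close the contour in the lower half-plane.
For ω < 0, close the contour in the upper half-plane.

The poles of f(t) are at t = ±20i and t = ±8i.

Let g(z) = f(z)e^{-iωz}; for large |z| the factor e^{-iωz} decays in the lower half-plane when ω > 0 and in the upper half-plane when ω < 0.

Case ω > 0 (lower half-plane, clockwise contour ⇒ F(ω) = -2πi·ΣRes):
  Res_{z = - 20 i} g(z) = - \frac{i e^{- 20 \omega}}{1920}
  Res_{z = - 8 i} g(z) = \frac{i e^{- 8 \omega}}{768}
  F(ω) = -2πi·ΣRes = \frac{\pi \left(5 e^{12 \omega} - 2\right) e^{- 20 \omega}}{1920}

Case ω < 0 (upper half-plane, counterclockwise contour ⇒ F(ω) = +2πi·ΣRes):
  Res_{z = 20 i} g(z) = \frac{i e^{20 \omega}}{1920}
  Res_{z = 8 i} g(z) = - \frac{i e^{8 \omega}}{768}
  F(ω) = 2πi·ΣRes = \frac{\pi \left(5 - 2 e^{12 \omega}\right) e^{8 \omega}}{1920}

Both cases combine into a single formula in |ω|:

F(ω) = \frac{\pi \left(5 e^{12 \left|{\omega}\right|} - 2\right) e^{- 20 \left|{\omega}\right|}}{1920}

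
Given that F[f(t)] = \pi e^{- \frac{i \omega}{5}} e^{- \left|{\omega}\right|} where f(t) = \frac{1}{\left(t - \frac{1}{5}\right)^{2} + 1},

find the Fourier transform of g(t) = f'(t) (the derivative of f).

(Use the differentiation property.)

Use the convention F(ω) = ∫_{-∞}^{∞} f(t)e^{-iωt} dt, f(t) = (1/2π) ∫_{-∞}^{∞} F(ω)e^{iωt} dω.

F[g](ω) = i \pi \omega e^{- \frac{i \omega}{5} - \left|{\omega}\right|}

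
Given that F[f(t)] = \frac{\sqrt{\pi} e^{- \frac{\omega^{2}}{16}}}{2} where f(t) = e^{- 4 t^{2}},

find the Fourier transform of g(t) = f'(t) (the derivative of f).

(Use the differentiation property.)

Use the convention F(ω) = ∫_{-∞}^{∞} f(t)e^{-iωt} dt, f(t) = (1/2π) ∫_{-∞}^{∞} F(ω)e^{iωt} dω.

F[g](ω) = \frac{i \sqrt{\pi} \omega e^{- \frac{\omega^{2}}{16}}}{2}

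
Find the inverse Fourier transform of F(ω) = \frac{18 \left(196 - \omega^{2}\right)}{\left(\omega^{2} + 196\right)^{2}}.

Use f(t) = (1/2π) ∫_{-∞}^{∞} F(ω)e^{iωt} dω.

f(t) = 9 e^{- 14 \left|{t}\right|} \left|{t}\right|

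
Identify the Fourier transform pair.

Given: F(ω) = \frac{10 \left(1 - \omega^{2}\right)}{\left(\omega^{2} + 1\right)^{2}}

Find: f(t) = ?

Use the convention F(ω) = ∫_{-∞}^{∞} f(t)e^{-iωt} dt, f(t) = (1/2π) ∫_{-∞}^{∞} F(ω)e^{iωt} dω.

f(t) = 5 e^{- \left|{t}\right|} \left|{t}\right|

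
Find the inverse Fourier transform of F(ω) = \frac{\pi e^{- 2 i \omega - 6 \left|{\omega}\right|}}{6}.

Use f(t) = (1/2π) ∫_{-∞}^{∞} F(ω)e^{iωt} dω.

f(t) = \frac{1}{\left(t - 2\right)^{2} + 36}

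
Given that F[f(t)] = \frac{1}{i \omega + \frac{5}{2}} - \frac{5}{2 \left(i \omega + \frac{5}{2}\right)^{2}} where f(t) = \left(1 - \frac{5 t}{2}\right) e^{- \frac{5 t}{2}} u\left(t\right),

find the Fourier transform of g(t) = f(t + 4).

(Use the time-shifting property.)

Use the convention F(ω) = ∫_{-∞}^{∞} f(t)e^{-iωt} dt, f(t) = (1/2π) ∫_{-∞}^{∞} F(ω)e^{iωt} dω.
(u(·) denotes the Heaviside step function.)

F[g](ω) = \frac{4 i \omega e^{4 i \omega}}{- 4 \omega^{2} + 20 i \omega + 25}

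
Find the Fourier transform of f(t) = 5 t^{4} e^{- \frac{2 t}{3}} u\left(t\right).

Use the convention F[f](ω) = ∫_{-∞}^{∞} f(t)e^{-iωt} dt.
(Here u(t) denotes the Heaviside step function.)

F(ω) = \frac{29160}{\left(3 i \omega + 2\right)^{5}}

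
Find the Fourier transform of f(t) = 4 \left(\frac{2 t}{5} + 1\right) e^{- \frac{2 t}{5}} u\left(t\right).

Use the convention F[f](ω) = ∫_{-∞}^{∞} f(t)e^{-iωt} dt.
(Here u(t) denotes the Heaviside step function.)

F(ω) = \frac{20 \left(- 5 i \omega - 4\right)}{25 \omega^{2} - 20 i \omega - 4}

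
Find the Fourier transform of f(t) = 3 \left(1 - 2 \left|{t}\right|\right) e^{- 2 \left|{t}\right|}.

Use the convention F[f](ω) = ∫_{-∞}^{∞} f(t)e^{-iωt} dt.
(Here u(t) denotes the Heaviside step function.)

F(ω) = \frac{24 \omega^{2}}{\left(\omega^{2} + 4\right)^{2}}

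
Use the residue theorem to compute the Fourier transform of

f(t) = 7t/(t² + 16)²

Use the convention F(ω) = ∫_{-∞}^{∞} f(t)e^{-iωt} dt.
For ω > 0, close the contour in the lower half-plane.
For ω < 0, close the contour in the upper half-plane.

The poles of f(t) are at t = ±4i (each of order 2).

Let g(z) = f(z)e^{-iωz}; for large |z| the factor e^{-iωz} decays in the lower half-plane when ω > 0 and in the upper half-plane when ω < 0.

Case ω > 0 (lower half-plane, clockwise contour ⇒ F(ω) = -2πi·ΣRes):
  Res_{z = - 4 i} g(z) = \frac{7 \omega e^{- 4 \omega}}{16} (pole of order 2)
  F(ω) = -2πi·ΣRes = - \frac{7 i \pi \omega e^{- 4 \omega}}{8}

Case ω < 0 (upper half-plane, counterclockwise contour ⇒ F(ω) = +2πi·ΣRes):
  Res_{z = 4 i} g(z) = - \frac{7 \omega e^{4 \omega}}{16} (pole of order 2)
  F(ω) = 2πi·ΣRes = - \frac{7 i \pi \omega e^{4 \omega}}{8}

Both cases combine into a single formula in |ω|:

F(ω) = - \frac{7 i \pi \omega e^{- 4 \left|{\omega}\right|}}{8}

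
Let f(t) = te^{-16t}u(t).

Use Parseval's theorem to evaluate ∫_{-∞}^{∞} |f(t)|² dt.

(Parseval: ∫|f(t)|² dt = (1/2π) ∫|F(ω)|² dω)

∫|f(t)|² dt = \frac{1}{16384}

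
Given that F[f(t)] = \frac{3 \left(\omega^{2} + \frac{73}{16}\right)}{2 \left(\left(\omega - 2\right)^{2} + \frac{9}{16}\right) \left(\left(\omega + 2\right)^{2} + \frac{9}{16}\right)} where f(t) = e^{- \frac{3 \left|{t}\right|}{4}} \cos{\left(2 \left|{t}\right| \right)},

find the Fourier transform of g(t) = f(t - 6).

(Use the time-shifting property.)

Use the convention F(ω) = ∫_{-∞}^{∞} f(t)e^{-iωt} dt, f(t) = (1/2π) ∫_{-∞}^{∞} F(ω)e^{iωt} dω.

F[g](ω) = \frac{24 \left(16 \omega^{2} + 73\right) e^{- 6 i \omega}}{256 \omega^{4} - 1760 \omega^{2} + 5329}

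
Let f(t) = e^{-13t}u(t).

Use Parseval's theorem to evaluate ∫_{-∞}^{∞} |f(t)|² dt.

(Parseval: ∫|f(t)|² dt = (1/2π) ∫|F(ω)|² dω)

∫|f(t)|² dt = \frac{1}{26}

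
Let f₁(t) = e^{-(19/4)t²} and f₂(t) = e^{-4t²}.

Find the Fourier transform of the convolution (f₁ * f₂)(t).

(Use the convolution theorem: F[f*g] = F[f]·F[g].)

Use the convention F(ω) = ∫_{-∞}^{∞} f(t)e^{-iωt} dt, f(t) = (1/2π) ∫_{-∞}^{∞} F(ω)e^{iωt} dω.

F[f₁*f₂](ω) = \frac{\sqrt{19} \pi e^{- \frac{35 \omega^{2}}{304}}}{19}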